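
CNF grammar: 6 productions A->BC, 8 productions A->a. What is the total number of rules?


CNF allows two rule forms:
  A -> BC (binary): 6 rules
  A -> a (terminal): 8 rules
Total = 6 + 8 = 14

14


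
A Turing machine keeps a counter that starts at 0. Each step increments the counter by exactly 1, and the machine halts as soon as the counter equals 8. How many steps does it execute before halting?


Counter starts at 0. Counting sequence:
  Step 1: counter = 1
  Step 2: counter = 2
  Step 3: counter = 3
  Step 4: counter = 4
  Step 5: counter = 5
  Step 6: counter = 6
  Step 7: counter = 7
  Step 8: counter = 8
Counter reached 8 -> halt
Total steps = 8

8


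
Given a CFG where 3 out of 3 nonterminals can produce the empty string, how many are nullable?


Nonterminals: {S, A, B}
A nonterminal is nullable if it can derive epsilon
Counting nullable nonterminals: 3
Total nullable = 3

3


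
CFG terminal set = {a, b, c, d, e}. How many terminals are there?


Terminal symbols: a, b, c, d, e
Counting each: a (#1), b (#2), c (#3), d (#4), e (#5)
Total = 5

5


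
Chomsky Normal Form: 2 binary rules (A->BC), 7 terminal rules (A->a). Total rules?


CNF allows two rule forms:
  A -> BC (binary): 2 rules
  A -> a (terminal): 7 rules
Total = 2 + 7 = 9

9


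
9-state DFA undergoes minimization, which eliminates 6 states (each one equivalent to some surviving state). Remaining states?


Original DFA: 9 states
Redundant states removed: 6
Minimized states = original - removed
= 9 - 6
= 3

3


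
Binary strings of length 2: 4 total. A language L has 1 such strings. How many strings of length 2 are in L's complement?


Alphabet: {0,1}
String length: 2
Total strings of length 2 = 2^2 = 4
Strings in L = 1
Complement = total - |L|
= 4 - 1
= 3

3


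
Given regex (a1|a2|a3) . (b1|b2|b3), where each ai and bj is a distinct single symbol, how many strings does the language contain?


First group: 3 alternatives
Second group: 3 alternatives
Concatenation: each choice from group 1 pairs with each from group 2
Total = 3 x 3 = 9

9


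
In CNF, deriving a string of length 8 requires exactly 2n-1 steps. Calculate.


Chomsky Normal Form derivation:
String length n = 8
Each step either:
  - Splits a nonterminal into two (n-1 such steps)
  - Converts a nonterminal to terminal (n such steps)
Total = (n-1) + n = 2n - 1
= 2(8) - 1
= 16 - 1
= 15

15


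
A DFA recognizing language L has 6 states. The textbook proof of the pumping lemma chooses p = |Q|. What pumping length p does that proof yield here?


Pumping lemma for regular languages (standard proof):
Take p = |Q|, the number of DFA states.
Any string of length >= |Q| passes through |Q|+1 states while reading its first |Q| symbols,
so by pigeonhole some state repeats, giving the loop that can be pumped.
Here |Q| = 6
Therefore the proof uses p = 6

6


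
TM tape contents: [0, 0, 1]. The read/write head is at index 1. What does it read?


Tape: [0, 0, 1]
Positions: 0 1 2
Values:    0 0 1
Head at position 1
tape[1] = 0

0


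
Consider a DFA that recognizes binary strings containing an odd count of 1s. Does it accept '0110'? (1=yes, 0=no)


DFA has 2 states: q_even (start, accept=no) and q_odd
Processing string '0110' character by character:
  Position 0: read '0', 1-count=0 -> q_even (no change)
  Position 1: read '1', 1-count=1 -> q_odd
  Position 2: read '1', 1-count=2 -> q_even
  Position 3: read '0', 1-count=2 -> q_even (no change)
Final state: q_even, total 1s = 2 (even); the DFA requires an odd count -> reject

0


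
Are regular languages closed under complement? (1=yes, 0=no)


Regular languages are closed under:
- Union (DFA product construction)
- Intersection (DFA product construction)
- Complement (swap accept/reject states)
- Concatenation (NFA construction)
- Kleene star (NFA construction)
complement is in this list
Therefore: closed

1


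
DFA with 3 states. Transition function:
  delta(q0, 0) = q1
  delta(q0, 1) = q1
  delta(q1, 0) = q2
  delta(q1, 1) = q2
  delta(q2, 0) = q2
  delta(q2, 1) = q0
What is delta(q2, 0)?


Looking up transition function:
delta(q2, 0) in the table
Row: q2, Column: 0
Result: q2

q2


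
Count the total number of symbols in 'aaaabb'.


String: 'aaaabb'
Counting characters:
  'a' appears 4 time(s)
  'b' appears 2 time(s)
Total length = 4 + 2 = 6

6


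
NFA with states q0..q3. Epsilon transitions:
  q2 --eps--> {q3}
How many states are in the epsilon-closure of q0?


Starting from q0
Initialize closure = {q0}
q0 has no outgoing epsilon transitions -> nothing to add
Final closure: {q0}
Size = 1

1


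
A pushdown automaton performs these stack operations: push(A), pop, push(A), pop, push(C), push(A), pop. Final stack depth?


Tracing stack operations:
  push(A) -> stack = [A], depth=1
  pop -> removed A, stack = [], depth=0
  push(A) -> stack = [A], depth=1
  pop -> removed A, stack = [], depth=0
  push(C) -> stack = [C], depth=1
  push(A) -> stack = [C,A], depth=2
  pop -> removed A, stack = [C], depth=1
Final depth = 1

1


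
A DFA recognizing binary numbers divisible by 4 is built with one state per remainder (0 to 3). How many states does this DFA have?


Divisibility by 4 is tracked via the remainder mod 4: 0, 1, ..., 3
The construction assigns one state to each remainder
Number of remainders = 4

4


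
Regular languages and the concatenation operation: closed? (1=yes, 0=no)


Regular languages are closed under all standard operations:
- Union: Yes (product construction)
- Intersection: Yes (product construction)
- Complement: Yes (swap accept/reject)
- Concatenation: Yes (NFA construction)
Operation: concatenation -> Closed

1


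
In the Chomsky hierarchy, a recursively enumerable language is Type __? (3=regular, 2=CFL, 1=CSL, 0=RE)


Chomsky hierarchy levels:
  Type 3: Regular (DFA/NFA/regex)
  Type 2: Context-free (PDA)
  Type 1: Context-sensitive
  Type 0: Recursively enumerable (TM)
'recursively enumerable' corresponds to Type 0

0


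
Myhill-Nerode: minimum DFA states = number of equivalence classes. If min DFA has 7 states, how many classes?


Myhill-Nerode theorem:
Number of equivalence classes = number of states in minimal DFA
Minimal DFA states = 7
Therefore equivalence classes = 7

7


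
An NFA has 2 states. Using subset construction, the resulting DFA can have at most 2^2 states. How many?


NFA has 2 states
Subset construction: each DFA state = subset of NFA states
Maximum subsets = 2^2
2^2 = 4

4


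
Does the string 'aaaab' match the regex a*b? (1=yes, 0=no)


Pattern: a*b
String: 'aaaab'
Pattern requires: zero or more 'a's followed by exactly one 'b'
Found 4 leading 'a's
Remaining: 'b'
Remaining is exactly 'b' -> match
Result: 1

1


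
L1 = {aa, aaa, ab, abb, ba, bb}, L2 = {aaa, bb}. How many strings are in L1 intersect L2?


L1 = {aa, aaa, ab, abb, ba, bb}
L2 = {aaa, bb}
Checking each string in L1 against L2:
  'aa': in L2? No
  'aaa': in L2? Yes
  'ab': in L2? No
  'abb': in L2? No
  'ba': in L2? No
  'bb': in L2? Yes
Intersection = {aaa, bb}
|L1 ∩ L2| = 2

2


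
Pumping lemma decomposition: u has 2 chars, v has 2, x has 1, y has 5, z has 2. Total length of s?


|s| = |u| + |v| + |x| + |y| + |z|
= 2 + 2 + 1 + 5 + 2
= 4 + 1 + 7
= 5 + 7
= 12

12


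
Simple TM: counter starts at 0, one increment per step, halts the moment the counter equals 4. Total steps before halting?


Counter starts at 0. Counting sequence:
  Step 1: counter = 1
  Step 2: counter = 2
  Step 3: counter = 3
  Step 4: counter = 4
Counter reached 4 -> halt
Total steps = 4

4


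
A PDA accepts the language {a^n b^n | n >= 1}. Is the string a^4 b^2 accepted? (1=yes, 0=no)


Language requires equal numbers of a's and b's
PDA pushes for each 'a', pops for each 'b'
Number of a's = 4
Number of b's = 2
4 != 2 -> Reject

0


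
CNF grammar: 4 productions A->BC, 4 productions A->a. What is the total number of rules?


CNF allows two rule forms:
  A -> BC (binary): 4 rules
  A -> a (terminal): 4 rules
Total = 4 + 4 = 8

8


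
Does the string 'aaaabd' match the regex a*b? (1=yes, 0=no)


Pattern: a*b
String: 'aaaabd'
Pattern requires: zero or more 'a's followed by exactly one 'b'
Found 4 leading 'a's
Remaining: 'bd'
Remaining is not 'b' -> no match
Result: 0

0


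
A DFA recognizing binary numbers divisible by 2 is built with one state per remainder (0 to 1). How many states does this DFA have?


Divisibility by 2 is tracked via the remainder mod 2: 0, 1, ..., 1
The construction assigns one state to each remainder
Number of remainders = 2

2


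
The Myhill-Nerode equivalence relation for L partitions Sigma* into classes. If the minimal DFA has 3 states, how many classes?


Myhill-Nerode theorem:
Number of equivalence classes = number of states in minimal DFA
Minimal DFA states = 3
Therefore equivalence classes = 3

3


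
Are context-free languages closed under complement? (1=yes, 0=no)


CFL closure properties:
  Closed under: union, concatenation, Kleene star
  NOT closed under: intersection, complement
Operation 'complement' is in not-closed list -> No (not closed)

0


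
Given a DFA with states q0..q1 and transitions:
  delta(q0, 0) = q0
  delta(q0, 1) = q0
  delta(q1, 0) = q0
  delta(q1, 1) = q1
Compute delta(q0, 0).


Looking up transition function:
delta(q0, 0) in the table
Row: q0, Column: 0
Result: q0

q0


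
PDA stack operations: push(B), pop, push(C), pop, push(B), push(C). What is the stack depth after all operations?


Tracing stack operations:
  push(B) -> stack = [B], depth=1
  pop -> removed B, stack = [], depth=0
  push(C) -> stack = [C], depth=1
  pop -> removed C, stack = [], depth=0
  push(B) -> stack = [B], depth=1
  push(C) -> stack = [B,C], depth=2
Final depth = 2

2


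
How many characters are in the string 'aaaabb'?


String: 'aaaabb'
Counting characters:
  'a' appears 4 time(s)
  'b' appears 2 time(s)
Total length = 4 + 2 = 6

6


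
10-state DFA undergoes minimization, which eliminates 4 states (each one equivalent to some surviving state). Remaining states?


Original DFA: 10 states
Redundant states removed: 4
Minimized states = original - removed
= 10 - 4
= 6

6


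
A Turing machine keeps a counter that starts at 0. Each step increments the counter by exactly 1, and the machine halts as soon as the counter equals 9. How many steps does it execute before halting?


Counter starts at 0. Counting sequence:
  Step 1: counter = 1
  Step 2: counter = 2
  Step 3: counter = 3
  Step 4: counter = 4
  Step 5: counter = 5
  Step 6: counter = 6
  ...
  Step 9: counter = 9
Counter reached 9 -> halt
Total steps = 9

9


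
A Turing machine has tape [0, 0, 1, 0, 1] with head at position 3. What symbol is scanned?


Tape: [0, 0, 1, 0, 1]
Positions: 0 1 2 3 4
Values:    0 0 1 0 1
Head at position 3
tape[3] = 0

0


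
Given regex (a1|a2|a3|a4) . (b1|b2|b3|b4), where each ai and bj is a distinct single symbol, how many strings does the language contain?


First group: 4 alternatives
Second group: 4 alternatives
Concatenation: each choice from group 1 pairs with each from group 2
Total = 4 x 4 = 16

16


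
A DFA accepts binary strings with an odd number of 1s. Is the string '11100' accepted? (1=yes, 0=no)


DFA has 2 states: q_even (start, accept=no) and q_odd
Processing string '11100' character by character:
  Position 0: read '1', 1-count=1 -> q_odd
  Position 1: read '1', 1-count=2 -> q_even
  Position 2: read '1', 1-count=3 -> q_odd
  Position 3: read '0', 1-count=3 -> q_odd (no change)
  Position 4: read '0', 1-count=3 -> q_odd (no change)
Final state: q_odd, total 1s = 3 (odd); the DFA requires an odd count -> accept

1


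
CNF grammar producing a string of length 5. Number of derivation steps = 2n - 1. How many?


Chomsky Normal Form derivation:
String length n = 5
Each step either:
  - Splits a nonterminal into two (n-1 such steps)
  - Converts a nonterminal to terminal (n such steps)
Total = (n-1) + n = 2n - 1
= 2(5) - 1
= 10 - 1
= 9

9


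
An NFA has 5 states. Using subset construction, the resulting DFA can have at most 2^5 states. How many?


NFA has 5 states
Subset construction: each DFA state = subset of NFA states
Maximum subsets = 2^5
2^5 = 32

32


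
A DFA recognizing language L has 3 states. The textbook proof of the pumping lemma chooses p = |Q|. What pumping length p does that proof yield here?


Pumping lemma for regular languages (standard proof):
Take p = |Q|, the number of DFA states.
Any string of length >= |Q| passes through |Q|+1 states while reading its first |Q| symbols,
so by pigeonhole some state repeats, giving the loop that can be pumped.
Here |Q| = 3
Therefore the proof uses p = 3

3


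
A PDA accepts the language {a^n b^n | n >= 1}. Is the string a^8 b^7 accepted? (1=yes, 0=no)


Language requires equal numbers of a's and b's
PDA pushes for each 'a', pops for each 'b'
Number of a's = 8
Number of b's = 7
8 != 7 -> Reject

0


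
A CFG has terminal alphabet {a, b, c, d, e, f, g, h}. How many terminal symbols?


Terminal symbols: a, b, c, d, e, f, g, h
Counting each: a (#1), b (#2), c (#3), d (#4), e (#5), f (#6), g (#7), h (#8)
Total = 8

8


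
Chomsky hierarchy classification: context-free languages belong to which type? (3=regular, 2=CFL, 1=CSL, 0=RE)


Chomsky hierarchy levels:
  Type 3: Regular (DFA/NFA/regex)
  Type 2: Context-free (PDA)
  Type 1: Context-sensitive
  Type 0: Recursively enumerable (TM)
'context-free' corresponds to Type 2

2


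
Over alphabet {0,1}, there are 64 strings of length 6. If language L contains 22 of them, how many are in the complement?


Alphabet: {0,1}
String length: 6
Total strings of length 6 = 2^6 = 64
Strings in L = 22
Complement = total - |L|
= 64 - 22
= 42

42


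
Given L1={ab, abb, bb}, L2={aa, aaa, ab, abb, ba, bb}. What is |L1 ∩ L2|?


L1 = {ab, abb, bb}
L2 = {aa, aaa, ab, abb, ba, bb}
Checking each string in L1 against L2:
  'ab': in L2? Yes
  'abb': in L2? Yes
  'bb': in L2? Yes
Intersection = {ab, abb, bb}
|L1 ∩ L2| = 3

3


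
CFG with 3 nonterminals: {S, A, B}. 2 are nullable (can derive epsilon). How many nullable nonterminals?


Nonterminals: {S, A, B}
A nonterminal is nullable if it can derive epsilon
Counting nullable nonterminals: 2
Total nullable = 2

2


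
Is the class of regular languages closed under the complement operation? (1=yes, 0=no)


Regular languages are closed under:
- Union (DFA product construction)
- Intersection (DFA product construction)
- Complement (swap accept/reject states)
- Concatenation (NFA construction)
- Kleene star (NFA construction)
complement is in this list
Therefore: closed

1


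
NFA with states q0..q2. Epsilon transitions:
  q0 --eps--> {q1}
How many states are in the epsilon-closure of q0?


Starting from q0
Initialize closure = {q0}
Follow epsilon from q0 -> add q1
Final closure: {q0, q1}
Size = 2

2


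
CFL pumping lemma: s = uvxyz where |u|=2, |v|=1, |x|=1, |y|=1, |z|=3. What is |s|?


|s| = |u| + |v| + |x| + |y| + |z|
= 2 + 1 + 1 + 1 + 3
= 3 + 1 + 4
= 4 + 4
= 8

8


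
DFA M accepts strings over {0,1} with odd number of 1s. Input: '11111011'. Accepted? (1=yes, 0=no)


DFA has 2 states: q_even (start, accept=no) and q_odd
Processing string '11111011' character by character:
  Position 0: read '1', 1-count=1 -> q_odd
  Position 1: read '1', 1-count=2 -> q_even
  Position 2: read '1', 1-count=3 -> q_odd
  Position 3: read '1', 1-count=4 -> q_even
  Position 4: read '1', 1-count=5 -> q_odd
  Position 5: read '0', 1-count=5 -> q_odd (no change)
  Position 6: read '1', 1-count=6 -> q_even
  Position 7: read '1', 1-count=7 -> q_odd
Final state: q_odd, total 1s = 7 (odd); the DFA requires an odd count -> accept

1


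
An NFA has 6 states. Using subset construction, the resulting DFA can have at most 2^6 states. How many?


NFA has 6 states
Subset construction: each DFA state = subset of NFA states
Maximum subsets = 2^6
2^6 = 64

64


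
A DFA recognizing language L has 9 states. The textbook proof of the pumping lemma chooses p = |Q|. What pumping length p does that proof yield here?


Pumping lemma for regular languages (standard proof):
Take p = |Q|, the number of DFA states.
Any string of length >= |Q| passes through |Q|+1 states while reading its first |Q| symbols,
so by pigeonhole some state repeats, giving the loop that can be pumped.
Here |Q| = 9
Therefore the proof uses p = 9

9


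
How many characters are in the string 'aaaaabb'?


String: 'aaaaabb'
Counting characters:
  'a' appears 5 time(s)
  'b' appears 2 time(s)
Total length = 5 + 2 = 7

7


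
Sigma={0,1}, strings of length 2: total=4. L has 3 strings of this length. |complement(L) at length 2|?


Alphabet: {0,1}
String length: 2
Total strings of length 2 = 2^2 = 4
Strings in L = 3
Complement = total - |L|
= 4 - 3
= 1

1


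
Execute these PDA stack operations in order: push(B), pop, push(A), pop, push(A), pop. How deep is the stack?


Tracing stack operations:
  push(B) -> stack = [B], depth=1
  pop -> removed B, stack = [], depth=0
  push(A) -> stack = [A], depth=1
  pop -> removed A, stack = [], depth=0
  push(A) -> stack = [A], depth=1
  pop -> removed A, stack = [], depth=0
Final depth = 0

0


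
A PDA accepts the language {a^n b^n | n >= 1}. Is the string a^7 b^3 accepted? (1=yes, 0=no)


Language requires equal numbers of a's and b's
PDA pushes for each 'a', pops for each 'b'
Number of a's = 7
Number of b's = 3
7 != 3 -> Reject

0


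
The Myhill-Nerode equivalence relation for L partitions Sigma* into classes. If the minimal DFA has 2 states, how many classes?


Myhill-Nerode theorem:
Number of equivalence classes = number of states in minimal DFA
Minimal DFA states = 2
Therefore equivalence classes = 2

2


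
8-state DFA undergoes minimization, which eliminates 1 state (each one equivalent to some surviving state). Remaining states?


Original DFA: 8 states
Redundant states removed: 1
Minimized states = original - removed
= 8 - 1
= 7

7


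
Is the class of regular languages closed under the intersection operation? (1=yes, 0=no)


Regular languages are closed under:
- Union (DFA product construction)
- Intersection (DFA product construction)
- Complement (swap accept/reject states)
- Concatenation (NFA construction)
- Kleene star (NFA construction)
intersection is in this list
Therefore: closed

1


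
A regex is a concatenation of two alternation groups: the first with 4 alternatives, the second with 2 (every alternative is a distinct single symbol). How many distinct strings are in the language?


First group: 4 alternatives
Second group: 2 alternatives
Concatenation: each choice from group 1 pairs with each from group 2
Total = 4 x 2 = 8

8


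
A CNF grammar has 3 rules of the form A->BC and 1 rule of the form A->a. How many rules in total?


CNF allows two rule forms:
  A -> BC (binary): 3 rules
  A -> a (terminal): 1 rule
Total = 3 + 1 = 4

4


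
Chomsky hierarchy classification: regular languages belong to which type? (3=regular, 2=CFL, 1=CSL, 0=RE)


Chomsky hierarchy levels:
  Type 3: Regular (DFA/NFA/regex)
  Type 2: Context-free (PDA)
  Type 1: Context-sensitive
  Type 0: Recursively enumerable (TM)
'regular' corresponds to Type 3

3


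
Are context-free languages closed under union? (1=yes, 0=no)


CFL closure properties:
  Closed under: union, concatenation, Kleene star
  NOT closed under: intersection, complement
Operation 'union' is in closed list -> Yes (closed)

1


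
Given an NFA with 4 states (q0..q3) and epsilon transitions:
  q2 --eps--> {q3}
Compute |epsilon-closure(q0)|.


Starting from q0
Initialize closure = {q0}
q0 has no outgoing epsilon transitions -> nothing to add
Final closure: {q0}
Size = 1

1


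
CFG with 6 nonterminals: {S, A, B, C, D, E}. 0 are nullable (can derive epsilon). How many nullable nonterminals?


Nonterminals: {S, A, B, C, D, E}
A nonterminal is nullable if it can derive epsilon
Counting nullable nonterminals: 0
Total nullable = 0

0


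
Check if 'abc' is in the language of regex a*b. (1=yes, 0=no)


Pattern: a*b
String: 'abc'
Pattern requires: zero or more 'a's followed by exactly one 'b'
Found 1 leading 'a's
Remaining: 'bc'
Remaining is not 'b' -> no match
Result: 0

0


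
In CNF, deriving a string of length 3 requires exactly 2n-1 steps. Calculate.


Chomsky Normal Form derivation:
String length n = 3
Each step either:
  - Splits a nonterminal into two (n-1 such steps)
  - Converts a nonterminal to terminal (n such steps)
Total = (n-1) + n = 2n - 1
= 2(3) - 1
= 6 - 1
= 5

5


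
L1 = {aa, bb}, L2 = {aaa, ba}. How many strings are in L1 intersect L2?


L1 = {aa, bb}
L2 = {aaa, ba}
Checking each string in L1 against L2:
  'aa': in L2? No
  'bb': in L2? No
Intersection = {}
|L1 ∩ L2| = 0

0


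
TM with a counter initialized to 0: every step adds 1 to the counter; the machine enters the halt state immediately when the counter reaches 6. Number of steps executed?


Counter starts at 0. Counting sequence:
  Step 1: counter = 1
  Step 2: counter = 2
  Step 3: counter = 3
  Step 4: counter = 4
  Step 5: counter = 5
  Step 6: counter = 6
Counter reached 6 -> halt
Total steps = 6

6


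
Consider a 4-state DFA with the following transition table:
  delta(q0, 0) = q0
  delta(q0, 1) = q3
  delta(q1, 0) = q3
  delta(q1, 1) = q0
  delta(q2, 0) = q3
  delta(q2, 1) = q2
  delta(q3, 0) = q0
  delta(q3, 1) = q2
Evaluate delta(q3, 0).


Looking up transition function:
delta(q3, 0) in the table
Row: q3, Column: 0
Result: q0

q0


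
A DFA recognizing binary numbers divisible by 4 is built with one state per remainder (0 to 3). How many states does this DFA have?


Divisibility by 4 is tracked via the remainder mod 4: 0, 1, ..., 3
The construction assigns one state to each remainder
Number of remainders = 4

4


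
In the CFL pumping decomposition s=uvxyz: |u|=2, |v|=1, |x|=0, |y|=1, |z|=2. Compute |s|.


|s| = |u| + |v| + |x| + |y| + |z|
= 2 + 1 + 0 + 1 + 2
= 3 + 0 + 3
= 3 + 3
= 6

6


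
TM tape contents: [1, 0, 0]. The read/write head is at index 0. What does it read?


Tape: [1, 0, 0]
Positions: 0 1 2
Values:    1 0 0
Head at position 0
tape[0] = 1

1


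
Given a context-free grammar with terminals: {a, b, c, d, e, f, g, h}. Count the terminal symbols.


Terminal symbols: a, b, c, d, e, f, g, h
Counting each: a (#1), b (#2), c (#3), d (#4), e (#5), f (#6), g (#7), h (#8)
Total = 8

8


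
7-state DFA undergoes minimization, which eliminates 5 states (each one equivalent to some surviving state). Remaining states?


Original DFA: 7 states
Redundant states removed: 5
Minimized states = original - removed
= 7 - 5
= 2

2


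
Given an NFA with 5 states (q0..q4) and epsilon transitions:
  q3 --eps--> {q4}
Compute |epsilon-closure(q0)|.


Starting from q0
Initialize closure = {q0}
q0 has no outgoing epsilon transitions -> nothing to add
Final closure: {q0}
Size = 1

1


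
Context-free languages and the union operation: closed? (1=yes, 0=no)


CFL closure properties:
  Closed under: union, concatenation, Kleene star
  NOT closed under: intersection, complement
Operation 'union' is in closed list -> Yes (closed)

1


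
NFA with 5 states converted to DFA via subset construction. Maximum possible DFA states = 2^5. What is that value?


NFA has 5 states
Subset construction: each DFA state = subset of NFA states
Maximum subsets = 2^5
2^5 = 32

32


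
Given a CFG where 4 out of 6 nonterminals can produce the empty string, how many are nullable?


Nonterminals: {S, A, B, C, D, E}
A nonterminal is nullable if it can derive epsilon
Counting nullable nonterminals: 4
Total nullable = 4

4


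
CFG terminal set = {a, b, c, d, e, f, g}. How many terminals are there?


Terminal symbols: a, b, c, d, e, f, g
Counting each: a (#1), b (#2), c (#3), d (#4), e (#5), f (#6), g (#7)
Total = 7

7


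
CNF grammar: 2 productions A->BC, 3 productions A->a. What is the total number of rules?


CNF allows two rule forms:
  A -> BC (binary): 2 rules
  A -> a (terminal): 3 rules
Total = 2 + 3 = 5

5


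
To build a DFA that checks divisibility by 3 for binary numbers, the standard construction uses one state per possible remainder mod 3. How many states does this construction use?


Divisibility by 3 is tracked via the remainder mod 3: 0, 1, ..., 2
The construction assigns one state to each remainder
Number of remainders = 3

3


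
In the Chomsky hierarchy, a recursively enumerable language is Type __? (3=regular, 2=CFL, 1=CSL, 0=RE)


Chomsky hierarchy levels:
  Type 3: Regular (DFA/NFA/regex)
  Type 2: Context-free (PDA)
  Type 1: Context-sensitive
  Type 0: Recursively enumerable (TM)
'recursively enumerable' corresponds to Type 0

0


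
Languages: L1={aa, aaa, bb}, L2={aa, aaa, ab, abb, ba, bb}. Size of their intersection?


L1 = {aa, aaa, bb}
L2 = {aa, aaa, ab, abb, ba, bb}
Checking each string in L1 against L2:
  'aa': in L2? Yes
  'aaa': in L2? Yes
  'bb': in L2? Yes
Intersection = {aa, aaa, bb}
|L1 ∩ L2| = 3

3


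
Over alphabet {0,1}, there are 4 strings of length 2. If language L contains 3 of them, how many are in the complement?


Alphabet: {0,1}
String length: 2
Total strings of length 2 = 2^2 = 4
Strings in L = 3
Complement = total - |L|
= 4 - 3
= 1

1


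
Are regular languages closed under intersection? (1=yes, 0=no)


Regular languages are closed under:
- Union (DFA product construction)
- Intersection (DFA product construction)
- Complement (swap accept/reject states)
- Concatenation (NFA construction)
- Kleene star (NFA construction)
intersection is in this list
Therefore: closed

1


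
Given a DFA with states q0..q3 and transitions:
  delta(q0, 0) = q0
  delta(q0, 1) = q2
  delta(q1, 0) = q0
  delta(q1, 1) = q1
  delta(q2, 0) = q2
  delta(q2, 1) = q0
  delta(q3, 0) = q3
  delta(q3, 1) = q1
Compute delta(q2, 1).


Looking up transition function:
delta(q2, 1) in the table
Row: q2, Column: 1
Result: q0

q0


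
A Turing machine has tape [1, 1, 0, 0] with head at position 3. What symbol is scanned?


Tape: [1, 1, 0, 0]
Positions: 0 1 2 3
Values:    1 1 0 0
Head at position 3
tape[3] = 0

0


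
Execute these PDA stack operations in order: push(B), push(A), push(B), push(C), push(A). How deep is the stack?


Tracing stack operations:
  push(B) -> stack = [B], depth=1
  push(A) -> stack = [B,A], depth=2
  push(B) -> stack = [B,A,B], depth=3
  push(C) -> stack = [B,A,B,C], depth=4
  push(A) -> stack = [B,A,B,C,A], depth=5
Final depth = 5

5


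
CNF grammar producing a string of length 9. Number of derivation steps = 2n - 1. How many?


Chomsky Normal Form derivation:
String length n = 9
Each step either:
  - Splits a nonterminal into two (n-1 such steps)
  - Converts a nonterminal to terminal (n such steps)
Total = (n-1) + n = 2n - 1
= 2(9) - 1
= 18 - 1
= 17

17


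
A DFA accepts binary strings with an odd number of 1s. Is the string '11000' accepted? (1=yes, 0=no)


DFA has 2 states: q_even (start, accept=no) and q_odd
Processing string '11000' character by character:
  Position 0: read '1', 1-count=1 -> q_odd
  Position 1: read '1', 1-count=2 -> q_even
  Position 2: read '0', 1-count=2 -> q_even (no change)
  Position 3: read '0', 1-count=2 -> q_even (no change)
  Position 4: read '0', 1-count=2 -> q_even (no change)
Final state: q_even, total 1s = 2 (even); the DFA requires an odd count -> reject

0


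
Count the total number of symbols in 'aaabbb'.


String: 'aaabbb'
Counting characters:
  'a' appears 3 time(s)
  'b' appears 3 time(s)
Total length = 3 + 3 = 6

6


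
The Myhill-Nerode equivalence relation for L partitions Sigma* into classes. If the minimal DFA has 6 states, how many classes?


Myhill-Nerode theorem:
Number of equivalence classes = number of states in minimal DFA
Minimal DFA states = 6
Therefore equivalence classes = 6

6


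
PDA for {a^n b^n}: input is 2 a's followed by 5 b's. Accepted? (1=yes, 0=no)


Language requires equal numbers of a's and b's
PDA pushes for each 'a', pops for each 'b'
Number of a's = 2
Number of b's = 5
2 != 5 -> Reject

0


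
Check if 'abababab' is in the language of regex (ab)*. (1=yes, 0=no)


Pattern: (ab)*
String: 'abababab'
Pattern requires: zero or more repetitions of 'ab'
Pairs: ['ab', 'ab', 'ab', 'ab']
All pairs are 'ab'? Yes
Result: 1

1


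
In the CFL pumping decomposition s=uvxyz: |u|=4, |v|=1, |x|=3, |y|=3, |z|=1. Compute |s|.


|s| = |u| + |v| + |x| + |y| + |z|
= 4 + 1 + 3 + 3 + 1
= 5 + 3 + 4
= 8 + 4
= 12

12


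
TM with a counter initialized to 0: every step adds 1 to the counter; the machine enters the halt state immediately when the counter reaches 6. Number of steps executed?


Counter starts at 0. Counting sequence:
  Step 1: counter = 1
  Step 2: counter = 2
  Step 3: counter = 3
  Step 4: counter = 4
  Step 5: counter = 5
  Step 6: counter = 6
Counter reached 6 -> halt
Total steps = 6

6


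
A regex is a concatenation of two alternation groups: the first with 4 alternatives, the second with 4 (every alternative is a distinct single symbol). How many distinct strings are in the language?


First group: 4 alternatives
Second group: 4 alternatives
Concatenation: each choice from group 1 pairs with each from group 2
Total = 4 x 4 = 16

16


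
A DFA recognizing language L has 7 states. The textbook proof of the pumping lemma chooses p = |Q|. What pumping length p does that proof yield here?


Pumping lemma for regular languages (standard proof):
Take p = |Q|, the number of DFA states.
Any string of length >= |Q| passes through |Q|+1 states while reading its first |Q| symbols,
so by pigeonhole some state repeats, giving the loop that can be pumped.
Here |Q| = 7
Therefore the proof uses p = 7

7


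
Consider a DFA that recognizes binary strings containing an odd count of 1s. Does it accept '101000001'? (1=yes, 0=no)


DFA has 2 states: q_even (start, accept=no) and q_odd
Processing string '101000001' character by character:
  Position 0: read '1', 1-count=1 -> q_odd
  Position 1: read '0', 1-count=1 -> q_odd (no change)
  Position 2: read '1', 1-count=2 -> q_even
  Position 3: read '0', 1-count=2 -> q_even (no change)
  Position 4: read '0', 1-count=2 -> q_even (no change)
  Position 5: read '0', 1-count=2 -> q_even (no change)
  Position 6: read '0', 1-count=2 -> q_even (no change)
  Position 7: read '0', 1-count=2 -> q_even (no change)
  Position 8: read '1', 1-count=3 -> q_odd
Final state: q_odd, total 1s = 3 (odd); the DFA requires an odd count -> accept

1


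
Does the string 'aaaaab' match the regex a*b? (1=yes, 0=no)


Pattern: a*b
String: 'aaaaab'
Pattern requires: zero or more 'a's followed by exactly one 'b'
Found 5 leading 'a's
Remaining: 'b'
Remaining is exactly 'b' -> match
Result: 1

1


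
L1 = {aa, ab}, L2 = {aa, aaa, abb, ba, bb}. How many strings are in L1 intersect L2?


L1 = {aa, ab}
L2 = {aa, aaa, abb, ba, bb}
Checking each string in L1 against L2:
  'aa': in L2? Yes
  'ab': in L2? No
Intersection = {aa}
|L1 ∩ L2| = 1

1


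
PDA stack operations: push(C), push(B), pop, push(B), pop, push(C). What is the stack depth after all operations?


Tracing stack operations:
  push(C) -> stack = [C], depth=1
  push(B) -> stack = [C,B], depth=2
  pop -> removed B, stack = [C], depth=1
  push(B) -> stack = [C,B], depth=2
  pop -> removed B, stack = [C], depth=1
  push(C) -> stack = [C,C], depth=2
Final depth = 2

2


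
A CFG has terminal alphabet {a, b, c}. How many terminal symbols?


Terminal symbols: a, b, c
Counting each: a (#1), b (#2), c (#3)
Total = 3

3


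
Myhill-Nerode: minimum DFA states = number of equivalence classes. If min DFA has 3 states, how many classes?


Myhill-Nerode theorem:
Number of equivalence classes = number of states in minimal DFA
Minimal DFA states = 3
Therefore equivalence classes = 3

3


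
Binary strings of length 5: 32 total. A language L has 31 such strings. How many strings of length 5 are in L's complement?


Alphabet: {0,1}
String length: 5
Total strings of length 5 = 2^5 = 32
Strings in L = 31
Complement = total - |L|
= 32 - 31
= 1

1


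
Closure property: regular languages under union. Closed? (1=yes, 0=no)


Regular languages are closed under:
- Union (DFA product construction)
- Intersection (DFA product construction)
- Complement (swap accept/reject states)
- Concatenation (NFA construction)
- Kleene star (NFA construction)
union is in this list
Therefore: closed

1


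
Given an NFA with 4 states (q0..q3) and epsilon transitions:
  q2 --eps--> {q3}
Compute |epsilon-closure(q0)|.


Starting from q0
Initialize closure = {q0}
q0 has no outgoing epsilon transitions -> nothing to add
Final closure: {q0}
Size = 1

1


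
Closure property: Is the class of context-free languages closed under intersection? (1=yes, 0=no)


CFL closure properties:
  Closed under: union, concatenation, Kleene star
  NOT closed under: intersection, complement
Operation 'intersection' is in not-closed list -> No (not closed)

0


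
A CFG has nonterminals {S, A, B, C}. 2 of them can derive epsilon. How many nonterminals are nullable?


Nonterminals: {S, A, B, C}
A nonterminal is nullable if it can derive epsilon
Counting nullable nonterminals: 2
Total nullable = 2

2


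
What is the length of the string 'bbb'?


String: 'bbb'
Counting characters:
  'b' appears 3 time(s)
Total length = 0 + 3 = 3

3


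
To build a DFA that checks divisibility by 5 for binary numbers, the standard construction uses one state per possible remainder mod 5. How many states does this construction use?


Divisibility by 5 is tracked via the remainder mod 5: 0, 1, ..., 4
The construction assigns one state to each remainder
Number of remainders = 5

5


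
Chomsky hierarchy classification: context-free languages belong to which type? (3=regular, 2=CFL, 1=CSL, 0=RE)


Chomsky hierarchy levels:
  Type 3: Regular (DFA/NFA/regex)
  Type 2: Context-free (PDA)
  Type 1: Context-sensitive
  Type 0: Recursively enumerable (TM)
'context-free' corresponds to Type 2

2


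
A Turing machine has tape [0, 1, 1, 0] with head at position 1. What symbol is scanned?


Tape: [0, 1, 1, 0]
Positions: 0 1 2 3
Values:    0 1 1 0
Head at position 1
tape[1] = 1

1


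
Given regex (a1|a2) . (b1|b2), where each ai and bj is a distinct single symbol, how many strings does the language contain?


First group: 2 alternatives
Second group: 2 alternatives
Concatenation: each choice from group 1 pairs with each from group 2
Total = 2 x 2 = 4

4


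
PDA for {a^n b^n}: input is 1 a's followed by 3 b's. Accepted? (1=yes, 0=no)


Language requires equal numbers of a's and b's
PDA pushes for each 'a', pops for each 'b'
Number of a's = 1
Number of b's = 3
1 != 3 -> Reject

0


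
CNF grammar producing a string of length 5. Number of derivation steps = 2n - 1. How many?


Chomsky Normal Form derivation:
String length n = 5
Each step either:
  - Splits a nonterminal into two (n-1 such steps)
  - Converts a nonterminal to terminal (n such steps)
Total = (n-1) + n = 2n - 1
= 2(5) - 1
= 10 - 1
= 9

9


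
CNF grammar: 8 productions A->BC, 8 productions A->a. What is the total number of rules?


CNF allows two rule forms:
  A -> BC (binary): 8 rules
  A -> a (terminal): 8 rules
Total = 8 + 8 = 16

16


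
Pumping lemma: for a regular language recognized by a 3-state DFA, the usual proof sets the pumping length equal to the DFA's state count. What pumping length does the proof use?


Pumping lemma for regular languages (standard proof):
Take p = |Q|, the number of DFA states.
Any string of length >= |Q| passes through |Q|+1 states while reading its first |Q| symbols,
so by pigeonhole some state repeats, giving the loop that can be pumped.
Here |Q| = 3
Therefore the proof uses p = 3

3


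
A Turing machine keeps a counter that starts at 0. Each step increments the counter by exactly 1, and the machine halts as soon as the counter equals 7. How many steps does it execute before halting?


Counter starts at 0. Counting sequence:
  Step 1: counter = 1
  Step 2: counter = 2
  Step 3: counter = 3
  Step 4: counter = 4
  Step 5: counter = 5
  Step 6: counter = 6
  Step 7: counter = 7
Counter reached 7 -> halt
Total steps = 7

7


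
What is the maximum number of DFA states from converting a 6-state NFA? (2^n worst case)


NFA has 6 states
Subset construction: each DFA state = subset of NFA states
Maximum subsets = 2^6
2^6 = 64

64


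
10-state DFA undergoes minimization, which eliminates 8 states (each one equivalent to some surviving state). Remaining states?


Original DFA: 10 states
Redundant states removed: 8
Minimized states = original - removed
= 10 - 8
= 2

2


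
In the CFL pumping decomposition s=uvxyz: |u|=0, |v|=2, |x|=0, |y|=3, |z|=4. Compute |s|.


|s| = |u| + |v| + |x| + |y| + |z|
= 0 + 2 + 0 + 3 + 4
= 2 + 0 + 7
= 2 + 7
= 9

9


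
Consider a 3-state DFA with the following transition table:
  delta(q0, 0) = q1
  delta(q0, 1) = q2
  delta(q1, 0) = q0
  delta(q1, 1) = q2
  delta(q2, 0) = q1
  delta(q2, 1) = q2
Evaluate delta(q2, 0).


Looking up transition function:
delta(q2, 0) in the table
Row: q2, Column: 0
Result: q1

q1


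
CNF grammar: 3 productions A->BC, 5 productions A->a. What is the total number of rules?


CNF allows two rule forms:
  A -> BC (binary): 3 rules
  A -> a (terminal): 5 rules
Total = 3 + 5 = 8

8


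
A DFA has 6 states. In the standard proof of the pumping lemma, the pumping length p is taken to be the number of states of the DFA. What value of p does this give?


Pumping lemma for regular languages (standard proof):
Take p = |Q|, the number of DFA states.
Any string of length >= |Q| passes through |Q|+1 states while reading its first |Q| symbols,
so by pigeonhole some state repeats, giving the loop that can be pumped.
Here |Q| = 6
Therefore the proof uses p = 6

6


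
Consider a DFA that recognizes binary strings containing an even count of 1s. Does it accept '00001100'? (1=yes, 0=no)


DFA has 2 states: q_even (start, accept=yes) and q_odd
Processing string '00001100' character by character:
  Position 0: read '0', 1-count=0 -> q_even (no change)
  Position 1: read '0', 1-count=0 -> q_even (no change)
  Position 2: read '0', 1-count=0 -> q_even (no change)
  Position 3: read '0', 1-count=0 -> q_even (no change)
  Position 4: read '1', 1-count=1 -> q_odd
  Position 5: read '1', 1-count=2 -> q_even
  Position 6: read '0', 1-count=2 -> q_even (no change)
  Position 7: read '0', 1-count=2 -> q_even (no change)
Final state: q_even, total 1s = 2 (even); the DFA requires an even count -> accept

1


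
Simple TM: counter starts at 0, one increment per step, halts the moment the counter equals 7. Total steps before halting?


Counter starts at 0. Counting sequence:
  Step 1: counter = 1
  Step 2: counter = 2
  Step 3: counter = 3
  Step 4: counter = 4
  Step 5: counter = 5
  Step 6: counter = 6
  Step 7: counter = 7
Counter reached 7 -> halt
Total steps = 7

7


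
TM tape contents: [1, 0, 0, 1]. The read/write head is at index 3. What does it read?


Tape: [1, 0, 0, 1]
Positions: 0 1 2 3
Values:    1 0 0 1
Head at position 3
tape[3] = 1

1


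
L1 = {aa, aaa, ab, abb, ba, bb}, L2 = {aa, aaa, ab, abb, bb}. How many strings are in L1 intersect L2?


L1 = {aa, aaa, ab, abb, ba, bb}
L2 = {aa, aaa, ab, abb, bb}
Checking each string in L1 against L2:
  'aa': in L2? Yes
  'aaa': in L2? Yes
  'ab': in L2? Yes
  'abb': in L2? Yes
  'ba': in L2? No
  'bb': in L2? Yes
Intersection = {aa, aaa, ab, abb, bb}
|L1 ∩ L2| = 5

5


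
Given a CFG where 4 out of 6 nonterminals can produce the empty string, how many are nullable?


Nonterminals: {S, A, B, C, D, E}
A nonterminal is nullable if it can derive epsilon
Counting nullable nonterminals: 4
Total nullable = 4

4
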